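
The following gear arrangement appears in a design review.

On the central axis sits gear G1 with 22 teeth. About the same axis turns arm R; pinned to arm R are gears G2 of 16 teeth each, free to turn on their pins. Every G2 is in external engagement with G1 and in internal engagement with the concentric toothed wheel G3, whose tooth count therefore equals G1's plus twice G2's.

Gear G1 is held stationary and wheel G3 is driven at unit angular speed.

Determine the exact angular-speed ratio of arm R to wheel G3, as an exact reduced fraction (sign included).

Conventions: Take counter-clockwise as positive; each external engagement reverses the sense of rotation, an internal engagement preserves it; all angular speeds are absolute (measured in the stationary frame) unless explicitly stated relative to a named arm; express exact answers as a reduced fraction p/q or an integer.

27/38

recognized (axles ride arm R): planetary set, 22/16/54 teeth
ring teeth: 22 + 2·16 = 54
22(ω_sun−ω_arm) = −54(ω_ring−ω_arm),  ω_sun = 0, ω_ring = 1
22(0−ω_arm) = −54(1−ω_arm)  ⇒  76·ω_arm = 54  ⇒  ω_arm = 27/38
ω_out/ω_in = 27/38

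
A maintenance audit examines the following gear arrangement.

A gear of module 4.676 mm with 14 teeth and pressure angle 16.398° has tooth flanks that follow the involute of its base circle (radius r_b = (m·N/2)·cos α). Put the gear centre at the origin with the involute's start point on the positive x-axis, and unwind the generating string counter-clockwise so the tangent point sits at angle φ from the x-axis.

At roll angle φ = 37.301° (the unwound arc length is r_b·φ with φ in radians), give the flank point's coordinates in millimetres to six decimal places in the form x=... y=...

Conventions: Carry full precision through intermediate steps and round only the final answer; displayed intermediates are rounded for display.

class = single-mesh tooth geometry [base-circle involute, m = 4.676, 14T]
pitch radius r_p = m·N/2 = 4.676·14/2 = 32.732000
base radius r_b = r_p·cos α = 32.732000·cos 16.398° = 31.400588
roll angle φ = 37.301° = 0.65102526 rad
x = r_b·(cos φ + φ·sin φ) = 37.366250
y = r_b·(sin φ − φ·cos φ) = 2.767517

x=37.366250 y=2.767517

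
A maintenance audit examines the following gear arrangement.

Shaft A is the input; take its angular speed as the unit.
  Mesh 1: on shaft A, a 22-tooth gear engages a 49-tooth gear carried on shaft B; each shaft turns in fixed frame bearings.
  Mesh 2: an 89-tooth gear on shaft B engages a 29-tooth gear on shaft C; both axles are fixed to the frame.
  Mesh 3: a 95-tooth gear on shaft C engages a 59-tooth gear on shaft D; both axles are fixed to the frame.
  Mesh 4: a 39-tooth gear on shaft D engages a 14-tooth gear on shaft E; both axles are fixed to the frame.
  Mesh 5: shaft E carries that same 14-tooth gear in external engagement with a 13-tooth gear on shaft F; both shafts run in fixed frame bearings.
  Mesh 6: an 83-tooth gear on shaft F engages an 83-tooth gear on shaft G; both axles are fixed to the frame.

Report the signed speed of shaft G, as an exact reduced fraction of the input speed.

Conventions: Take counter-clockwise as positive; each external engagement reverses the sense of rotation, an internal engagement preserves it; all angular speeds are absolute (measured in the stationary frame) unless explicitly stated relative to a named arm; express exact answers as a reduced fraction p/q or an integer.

558030/83839

6-mesh fixed-axis compound train (all bearings frame-fixed)
mesh 1 [22T→49T]: |ω|/ω_in = 1×22/49 = 22/49, sense flips to −
mesh 2 [89T→29T]: |ω|/ω_in = (22/49)×89/29 = 1958/1421, sense flips to +
mesh 3 [95T→59T]: |ω|/ω_in = (1958/1421)×95/59 = 186010/83839, sense flips to −
mesh 4 [39T→14T]: |ω|/ω_in = (186010/83839)×39/14 = 3627195/586873, sense flips to +
mesh 5 [14T→13T]: |ω|/ω_in = (3627195/586873)×14/13 = 558030/83839, sense flips to −
mesh 6 [83T→83T]: |ω|/ω_in = (558030/83839)×83/83 = 558030/83839, sense flips to +
signed output speed (× input speed) = 558030/83839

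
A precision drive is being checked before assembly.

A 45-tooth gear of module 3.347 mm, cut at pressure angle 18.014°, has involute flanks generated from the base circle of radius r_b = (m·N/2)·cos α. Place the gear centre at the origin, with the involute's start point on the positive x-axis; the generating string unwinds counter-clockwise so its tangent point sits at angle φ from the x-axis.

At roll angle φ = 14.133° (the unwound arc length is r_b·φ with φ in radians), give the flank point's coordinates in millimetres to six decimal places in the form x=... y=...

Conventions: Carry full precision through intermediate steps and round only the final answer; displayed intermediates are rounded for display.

x=73.761701 y=0.356106

single-mesh involute tooth geometry (45T wheel at module 3.347)
pitch radius r_p = m·N/2 = 3.347·45/2 = 75.307500
base radius r_b = r_p·cos α = 75.307500·cos 18.014° = 71.616000
roll angle φ = 14.133° = 0.24666738 rad
x = r_b·(cos φ + φ·sin φ) = 73.761701
y = r_b·(sin φ − φ·cos φ) = 0.356106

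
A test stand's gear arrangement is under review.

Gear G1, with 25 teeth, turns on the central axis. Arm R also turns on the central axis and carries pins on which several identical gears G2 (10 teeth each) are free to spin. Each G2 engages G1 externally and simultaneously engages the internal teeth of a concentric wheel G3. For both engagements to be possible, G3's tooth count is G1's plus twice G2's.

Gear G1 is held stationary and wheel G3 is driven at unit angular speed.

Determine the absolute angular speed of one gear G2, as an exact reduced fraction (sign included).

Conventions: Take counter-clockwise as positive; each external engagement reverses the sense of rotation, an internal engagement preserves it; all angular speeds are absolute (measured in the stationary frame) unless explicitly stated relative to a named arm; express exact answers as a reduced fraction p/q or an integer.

9/4

planetary set (25T centre, 10T on arm, 45T internal) — Willis relation
ring teeth: 25 + 2·10 = 45
25(ω_sun−ω_arm) = −45(ω_ring−ω_arm),  ω_sun = 0, ω_ring = 1
25(0−ω_arm) = −45(1−ω_arm)  ⇒  70·ω_arm = 45  ⇒  ω_arm = 9/14
sun–planet mesh: 25·(0−9/14) = −10·(ω_p−ω_arm)  ⇒  ω_p−ω_arm = 45/28
ω_p = 9/14 + 45/28 = 9/4
exact speed ratio = 9/4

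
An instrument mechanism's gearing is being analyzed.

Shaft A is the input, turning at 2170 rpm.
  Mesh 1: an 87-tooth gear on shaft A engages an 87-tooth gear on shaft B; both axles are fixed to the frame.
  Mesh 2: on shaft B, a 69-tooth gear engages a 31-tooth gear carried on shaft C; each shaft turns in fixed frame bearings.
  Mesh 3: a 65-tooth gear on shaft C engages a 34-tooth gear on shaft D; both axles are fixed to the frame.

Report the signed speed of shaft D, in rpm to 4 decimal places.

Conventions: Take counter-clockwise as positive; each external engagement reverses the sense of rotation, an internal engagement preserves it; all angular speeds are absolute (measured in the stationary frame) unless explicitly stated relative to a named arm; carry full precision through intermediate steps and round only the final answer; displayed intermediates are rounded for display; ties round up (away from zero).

topology: fixed-axis compound train — 3 meshes, A→D
mesh 1 [87T→87T]: ω = 2170.0000×87/87 = 2170.0000 rpm, sense flips to −
mesh 2 [69T→31T]: ω = 2170.0000×69/31 = 4830.0000 rpm, sense flips to +
mesh 3 [65T→34T]: ω = 4830.0000×65/34 = 9233.8235 rpm, sense flips to −
signed output speed = -9233.8235 rpm

-9233.8235 rpm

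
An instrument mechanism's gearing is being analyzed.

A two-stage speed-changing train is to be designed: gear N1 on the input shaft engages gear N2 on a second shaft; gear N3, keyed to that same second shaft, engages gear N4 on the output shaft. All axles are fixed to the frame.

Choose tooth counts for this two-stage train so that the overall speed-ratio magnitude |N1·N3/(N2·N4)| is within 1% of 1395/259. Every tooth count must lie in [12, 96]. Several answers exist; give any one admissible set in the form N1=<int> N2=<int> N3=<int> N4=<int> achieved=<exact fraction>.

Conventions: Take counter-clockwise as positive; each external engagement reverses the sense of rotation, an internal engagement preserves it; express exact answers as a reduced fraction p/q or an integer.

2-stage fixed-axis compound train for ratio 1395/259
target = 1395/259 in lowest terms: an exact hit needs N1·N3 = k·1395 and N2·N4 = k·259 for one integer k, every count in [12, 96]; additionally prefer no 1:1 stage (N1 ≠ N2, N3 ≠ N4)
k = 1: no 1:1-free in-range split of k·1395 and k·259 into factor pairs; take k = 2
k = 2: N1·N3 = 2790 = 30·93, N2·N4 = 518 = 14·37
achieved = 30·93/(14·37) = 1395/259; |achieved − target| = 0 ≤ 279/5180 ✓

N1=30 N2=14 N3=93 N4=37 achieved=1395/259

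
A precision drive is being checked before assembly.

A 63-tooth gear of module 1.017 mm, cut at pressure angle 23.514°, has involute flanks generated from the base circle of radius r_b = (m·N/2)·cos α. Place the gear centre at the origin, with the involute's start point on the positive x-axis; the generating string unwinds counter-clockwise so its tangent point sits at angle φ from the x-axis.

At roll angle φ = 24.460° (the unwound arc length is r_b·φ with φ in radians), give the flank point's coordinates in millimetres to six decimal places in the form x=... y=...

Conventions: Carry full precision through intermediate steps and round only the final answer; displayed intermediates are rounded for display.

x=31.931452 y=0.748045

recognized (one wheel, involute flank): single-mesh tooth geometry, m = 1.017, N = 63
pitch radius r_p = m·N/2 = 1.017·63/2 = 32.035500
base radius r_b = r_p·cos α = 32.035500·cos 23.514° = 29.375356
roll angle φ = 24.460° = 0.42690754 rad
x = r_b·(cos φ + φ·sin φ) = 31.931452
y = r_b·(sin φ − φ·cos φ) = 0.748045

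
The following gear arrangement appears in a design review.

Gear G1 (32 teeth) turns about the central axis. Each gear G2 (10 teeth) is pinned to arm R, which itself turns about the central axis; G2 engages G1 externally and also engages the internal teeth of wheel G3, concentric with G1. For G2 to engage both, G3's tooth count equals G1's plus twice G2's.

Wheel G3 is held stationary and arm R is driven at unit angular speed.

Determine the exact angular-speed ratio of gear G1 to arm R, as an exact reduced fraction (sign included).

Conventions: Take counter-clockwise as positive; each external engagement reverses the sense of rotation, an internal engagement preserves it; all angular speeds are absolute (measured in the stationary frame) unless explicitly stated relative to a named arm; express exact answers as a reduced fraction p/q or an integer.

class = planetary set [G3 = 32+2·10 = 52; Willis about the carrier]
ring teeth: 32 + 2·10 = 52
32(ω_sun−ω_arm) = −52(ω_ring−ω_arm),  ω_ring = 0, ω_arm = 1
ω_sun = 1 − (52/32)(0−1) = 21/8
ω_out/ω_in = 21/8

21/8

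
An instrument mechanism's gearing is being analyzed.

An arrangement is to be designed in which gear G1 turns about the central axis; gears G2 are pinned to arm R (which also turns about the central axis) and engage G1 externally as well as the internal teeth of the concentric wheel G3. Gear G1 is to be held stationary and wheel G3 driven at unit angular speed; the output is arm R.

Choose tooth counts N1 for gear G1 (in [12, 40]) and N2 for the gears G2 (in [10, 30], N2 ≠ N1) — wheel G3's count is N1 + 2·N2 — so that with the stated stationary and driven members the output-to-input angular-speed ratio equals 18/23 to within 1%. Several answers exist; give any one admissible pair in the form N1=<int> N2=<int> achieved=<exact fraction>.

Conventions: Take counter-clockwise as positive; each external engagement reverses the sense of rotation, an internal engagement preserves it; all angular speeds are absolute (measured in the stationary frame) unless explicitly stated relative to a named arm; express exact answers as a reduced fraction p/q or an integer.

N1=20 N2=26 achieved=18/23

design class (target 18/23): planetary set
Willis with ω_sun = 0: ω_arm/ω_ring = N3/(N1+N3); set equal to 18/23  ⇒  N3/N1 = (18/23)/(1 − 18/23) = 18/5
N3 = N1 + 2·N2  ⇒  N2/N1 = (N3/N1 − 1)/2 = (18/5 − 1)/2 = 13/10
smallest multiple with N1 ≥ 12 and N2 ≥ 10: k = 2  ⇒  N1 = 2·10 = 20, N2 = 2·13 = 26 (N1 ≤ 40, N2 ≤ 30, N2 ≠ N1 ✓), N3 = 20 + 2·26 = 72
check: N3/(N1+N3) with N1 = 20, N3 = 72 gives 18/23; |achieved − target| = 0 ≤ 9/1150 ✓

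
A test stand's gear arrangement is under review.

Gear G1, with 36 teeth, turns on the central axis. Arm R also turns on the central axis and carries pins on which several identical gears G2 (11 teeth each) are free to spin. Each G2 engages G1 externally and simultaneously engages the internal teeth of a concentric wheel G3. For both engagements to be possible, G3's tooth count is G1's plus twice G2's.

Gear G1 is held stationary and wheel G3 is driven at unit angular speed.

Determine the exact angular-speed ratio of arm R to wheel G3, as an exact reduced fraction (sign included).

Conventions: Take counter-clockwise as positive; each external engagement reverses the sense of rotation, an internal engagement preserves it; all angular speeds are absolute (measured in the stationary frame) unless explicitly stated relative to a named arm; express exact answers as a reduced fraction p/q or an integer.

29/47

recognized (axles ride arm R): planetary set, 36/11/58 teeth
ring teeth: 36 + 2·11 = 58
36(ω_sun−ω_arm) = −58(ω_ring−ω_arm),  ω_sun = 0, ω_ring = 1
36(0−ω_arm) = −58(1−ω_arm)  ⇒  94·ω_arm = 58  ⇒  ω_arm = 29/47
ω_out/ω_in = 29/47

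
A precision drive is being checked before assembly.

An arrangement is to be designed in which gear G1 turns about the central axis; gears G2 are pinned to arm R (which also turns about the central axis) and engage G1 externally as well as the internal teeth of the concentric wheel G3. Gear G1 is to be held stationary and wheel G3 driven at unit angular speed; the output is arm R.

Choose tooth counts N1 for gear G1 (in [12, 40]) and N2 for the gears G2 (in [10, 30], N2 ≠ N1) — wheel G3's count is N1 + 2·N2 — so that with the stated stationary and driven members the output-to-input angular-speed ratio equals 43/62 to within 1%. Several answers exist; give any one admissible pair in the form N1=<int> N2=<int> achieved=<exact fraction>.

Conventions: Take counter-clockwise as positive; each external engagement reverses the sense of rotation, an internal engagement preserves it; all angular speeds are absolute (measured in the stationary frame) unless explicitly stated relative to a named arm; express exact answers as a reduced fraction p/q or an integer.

N1=19 N2=12 achieved=43/62

topology: planetary set — design target 43/62, arm = carrier (Willis)
Willis with ω_sun = 0: ω_arm/ω_ring = N3/(N1+N3); set equal to 43/62  ⇒  N3/N1 = (43/62)/(1 − 43/62) = 43/19
N3 = N1 + 2·N2  ⇒  N2/N1 = (N3/N1 − 1)/2 = (43/19 − 1)/2 = 12/19
smallest multiple with N1 ≥ 12 and N2 ≥ 10: k = 1  ⇒  N1 = 1·19 = 19, N2 = 1·12 = 12 (N1 ≤ 40, N2 ≤ 30, N2 ≠ N1 ✓), N3 = 19 + 2·12 = 43
check: N3/(N1+N3) with N1 = 19, N3 = 43 gives 43/62; |achieved − target| = 0 ≤ 43/6200 ✓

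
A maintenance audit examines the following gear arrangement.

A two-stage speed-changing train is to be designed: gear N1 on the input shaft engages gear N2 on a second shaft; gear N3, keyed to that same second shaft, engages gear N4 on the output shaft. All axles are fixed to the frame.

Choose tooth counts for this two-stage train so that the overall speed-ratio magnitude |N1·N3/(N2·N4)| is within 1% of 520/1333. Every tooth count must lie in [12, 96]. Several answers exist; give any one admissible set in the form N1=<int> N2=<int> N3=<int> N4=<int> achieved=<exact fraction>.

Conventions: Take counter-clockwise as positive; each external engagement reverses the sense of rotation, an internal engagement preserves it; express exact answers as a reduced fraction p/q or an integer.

N1=13 N2=31 N3=40 N4=43 achieved=520/1333

2-stage fixed-axis compound train for ratio 520/1333
target = 520/1333 in lowest terms: an exact hit needs N1·N3 = k·520 and N2·N4 = k·1333 for one integer k, every count in [12, 96]; additionally prefer no 1:1 stage (N1 ≠ N2, N3 ≠ N4)
k = 1: N1·N3 = 520 = 13·40, N2·N4 = 1333 = 31·43
achieved = 13·40/(31·43) = 520/1333; |achieved − target| = 0 ≤ 26/6665 ✓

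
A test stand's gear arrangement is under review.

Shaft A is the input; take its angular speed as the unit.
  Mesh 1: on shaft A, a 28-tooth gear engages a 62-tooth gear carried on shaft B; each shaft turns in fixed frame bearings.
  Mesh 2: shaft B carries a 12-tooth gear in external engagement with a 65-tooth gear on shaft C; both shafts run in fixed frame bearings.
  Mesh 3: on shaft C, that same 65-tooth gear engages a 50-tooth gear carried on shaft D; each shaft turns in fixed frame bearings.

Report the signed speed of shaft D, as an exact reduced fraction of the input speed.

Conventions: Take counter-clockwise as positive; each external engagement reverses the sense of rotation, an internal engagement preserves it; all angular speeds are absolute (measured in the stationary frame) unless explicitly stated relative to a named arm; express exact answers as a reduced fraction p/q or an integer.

-84/775

3-mesh fixed-axis compound train (all bearings frame-fixed)
mesh 1 [28T→62T]: |ω|/ω_in = 1×28/62 = 14/31, sense flips to −
mesh 2 [12T→65T]: |ω|/ω_in = (14/31)×12/65 = 168/2015, sense flips to +
mesh 3 [65T→50T]: |ω|/ω_in = (168/2015)×65/50 = 84/775, sense flips to −
signed output speed (× input speed) = -84/775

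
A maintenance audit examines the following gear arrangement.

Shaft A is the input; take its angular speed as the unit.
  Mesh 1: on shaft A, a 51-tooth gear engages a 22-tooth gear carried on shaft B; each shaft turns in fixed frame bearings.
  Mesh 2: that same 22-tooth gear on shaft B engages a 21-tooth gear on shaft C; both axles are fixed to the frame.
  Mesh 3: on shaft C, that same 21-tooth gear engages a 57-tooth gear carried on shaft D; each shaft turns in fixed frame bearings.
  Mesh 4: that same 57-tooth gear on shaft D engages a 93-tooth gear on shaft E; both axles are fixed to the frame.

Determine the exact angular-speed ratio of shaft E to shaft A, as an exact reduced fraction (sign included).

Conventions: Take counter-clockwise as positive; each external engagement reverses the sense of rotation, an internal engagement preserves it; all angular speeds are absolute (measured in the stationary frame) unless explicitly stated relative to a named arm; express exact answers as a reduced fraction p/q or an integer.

class = fixed-axis compound train [4 meshes; 4 ratios multiply, 4 sense flips]
mesh 1 [51T→22T]: running ratio 51/22, sense −
mesh 2 [22T→21T]: running ratio 17/7, sense +
mesh 3 [21T→57T]: running ratio 17/19, sense −
mesh 4 [57T→93T]: running ratio 17/31, sense +
ω_out/ω_in = 17/31

17/31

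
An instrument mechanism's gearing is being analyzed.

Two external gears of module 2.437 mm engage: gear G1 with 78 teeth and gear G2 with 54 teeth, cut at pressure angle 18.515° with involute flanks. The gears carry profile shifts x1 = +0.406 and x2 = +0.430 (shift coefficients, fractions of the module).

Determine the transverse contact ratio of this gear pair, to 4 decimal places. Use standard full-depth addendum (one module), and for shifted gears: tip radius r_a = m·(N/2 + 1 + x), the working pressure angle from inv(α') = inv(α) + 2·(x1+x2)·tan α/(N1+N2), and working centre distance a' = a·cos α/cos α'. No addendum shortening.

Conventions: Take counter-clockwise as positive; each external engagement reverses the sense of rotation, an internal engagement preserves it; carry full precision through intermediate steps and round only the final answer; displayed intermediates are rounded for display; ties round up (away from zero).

1.7784

class = single-mesh tooth geometry [involute pair 78T × 54T, m = 2.437]
base radii: r_b1 = 90.123627, r_b2 = 62.393280
tip radii: r_a1 = 98.469422, r_a2 = 69.283910
inv(α') = inv(18.515°) + 2·(+0.406+0.430)·tan α/(78+54) = 0.01598064  ⇒  α' = 20.45417°
a' = a·cos α / cos α' = 160.8420·cos 18.515°/cos 20.45417° = 162.779848
action lengths: √(r_a1²−r_b1²) = 39.673152, √(r_a2²−r_b2²) = 30.122065
base pitch p_b = π·m·cos α = 7.259788
CR = (39.673152 + 30.122065 − 162.779848·sin 20.45417°)/7.259788 = 1.778357
contact ratio ≈ 1.7784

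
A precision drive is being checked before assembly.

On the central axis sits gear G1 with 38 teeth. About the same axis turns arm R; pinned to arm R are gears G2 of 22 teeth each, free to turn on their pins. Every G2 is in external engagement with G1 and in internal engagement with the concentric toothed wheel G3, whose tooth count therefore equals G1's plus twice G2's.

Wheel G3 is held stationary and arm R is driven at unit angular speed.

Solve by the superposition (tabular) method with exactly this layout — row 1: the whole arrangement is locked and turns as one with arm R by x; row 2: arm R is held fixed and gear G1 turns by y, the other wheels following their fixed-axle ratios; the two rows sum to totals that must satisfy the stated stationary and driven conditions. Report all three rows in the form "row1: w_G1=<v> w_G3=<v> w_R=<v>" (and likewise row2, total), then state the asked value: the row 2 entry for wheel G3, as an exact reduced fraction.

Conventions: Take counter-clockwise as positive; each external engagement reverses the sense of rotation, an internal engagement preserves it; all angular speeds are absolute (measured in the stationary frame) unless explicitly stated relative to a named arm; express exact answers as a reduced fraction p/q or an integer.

topology: planetary set — G1 38T / G2 22T / G3 82T, arm = carrier (Willis)
row 1: whole set turns with the arm by x
row 2 (arm held, sun turns y): ω_ring = −(38/82)·y, ω_arm = 0
boundary: total ω_ring = x − (38/82)·y = 0 and total ω_arm = x = 1  ⇒  y = 41/19, x = 1
row 2 ring = −(38/82)·41/19 = -1
totals (row 1 + row 2): sun 1 + 41/19 = 60/19, ring 1 + (-1) = 0, arm 1 + 0 = 1
asked cell (row2, ring) = -1

row1: w_G1=1 w_G3=1 w_R=1
row2: w_G1=41/19 w_G3=-1 w_R=0
total: w_G1=60/19 w_G3=0 w_R=1
asked value: -1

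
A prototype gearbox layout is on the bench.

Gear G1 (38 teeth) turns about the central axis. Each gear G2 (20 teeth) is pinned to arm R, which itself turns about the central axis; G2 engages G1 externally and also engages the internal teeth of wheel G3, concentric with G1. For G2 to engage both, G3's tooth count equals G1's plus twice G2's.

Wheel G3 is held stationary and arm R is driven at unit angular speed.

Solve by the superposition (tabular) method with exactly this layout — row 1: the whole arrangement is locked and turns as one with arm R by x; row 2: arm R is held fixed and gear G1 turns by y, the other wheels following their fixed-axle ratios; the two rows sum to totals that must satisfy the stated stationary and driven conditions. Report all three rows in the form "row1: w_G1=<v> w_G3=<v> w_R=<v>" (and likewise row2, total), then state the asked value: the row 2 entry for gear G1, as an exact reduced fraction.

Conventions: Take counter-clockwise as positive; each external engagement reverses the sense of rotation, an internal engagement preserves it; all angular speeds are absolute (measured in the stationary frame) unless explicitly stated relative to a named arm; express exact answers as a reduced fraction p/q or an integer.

recognized (axles ride arm R): planetary set, 38/20/78 teeth
row 1 — lock + rotate with arm: ω_sun = ω_ring = ω_arm = x
row 2 — arm fixed, fixed-axis ratios: sun y, ring −(38/78)·y, arm 0
boundary: total ω_ring = x − (38/78)·y = 0 and total ω_arm = x = 1  ⇒  y = 39/19, x = 1
row 2 ring = −(38/78)·39/19 = -1
totals (row 1 + row 2): sun 1 + 39/19 = 58/19, ring 1 + (-1) = 0, arm 1 + 0 = 1
asked cell (row2, sun) = 39/19

row1: w_G1=1 w_G3=1 w_R=1
row2: w_G1=39/19 w_G3=-1 w_R=0
total: w_G1=58/19 w_G3=0 w_R=1
asked value: 39/19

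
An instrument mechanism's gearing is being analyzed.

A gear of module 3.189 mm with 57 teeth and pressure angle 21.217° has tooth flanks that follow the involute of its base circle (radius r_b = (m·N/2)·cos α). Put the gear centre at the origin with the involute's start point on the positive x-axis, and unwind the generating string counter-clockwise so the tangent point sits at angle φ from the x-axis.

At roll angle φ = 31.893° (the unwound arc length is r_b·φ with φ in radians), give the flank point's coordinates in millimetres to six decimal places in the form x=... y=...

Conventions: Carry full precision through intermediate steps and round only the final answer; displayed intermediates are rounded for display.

x=96.852479 y=4.721680

recognized (one wheel, involute flank): single-mesh tooth geometry, m = 3.189, N = 57
pitch radius r_p = m·N/2 = 3.189·57/2 = 90.886500
base radius r_b = r_p·cos α = 90.886500·cos 21.217° = 84.725892
roll angle φ = 31.893° = 0.55663786 rad
x = r_b·(cos φ + φ·sin φ) = 96.852479
y = r_b·(sin φ − φ·cos φ) = 4.721680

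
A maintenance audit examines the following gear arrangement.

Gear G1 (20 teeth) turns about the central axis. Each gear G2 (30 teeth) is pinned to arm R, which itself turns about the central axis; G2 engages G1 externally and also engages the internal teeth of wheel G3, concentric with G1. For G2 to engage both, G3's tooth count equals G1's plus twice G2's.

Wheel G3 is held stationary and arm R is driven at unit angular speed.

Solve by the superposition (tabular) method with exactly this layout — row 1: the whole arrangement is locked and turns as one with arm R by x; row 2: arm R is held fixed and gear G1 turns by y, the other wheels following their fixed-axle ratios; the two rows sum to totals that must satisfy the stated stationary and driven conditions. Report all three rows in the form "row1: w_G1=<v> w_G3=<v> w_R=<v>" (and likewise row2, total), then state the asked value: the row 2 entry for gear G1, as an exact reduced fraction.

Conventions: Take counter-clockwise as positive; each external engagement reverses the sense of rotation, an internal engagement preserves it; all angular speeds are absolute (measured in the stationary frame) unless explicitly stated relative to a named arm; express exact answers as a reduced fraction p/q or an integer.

class = planetary set [G3 = 20+2·30 = 80; Willis about the carrier]
row 1 — lock + rotate with arm: ω_sun = ω_ring = ω_arm = x
row 2 — arm fixed, fixed-axis ratios: sun y, ring −(20/80)·y, arm 0
boundary: total ω_ring = x − (20/80)·y = 0 and total ω_arm = x = 1  ⇒  y = 4, x = 1
row 2 ring = −(20/80)·4 = -1
totals (row 1 + row 2): sun 1 + 4 = 5, ring 1 + (-1) = 0, arm 1 + 0 = 1
asked cell (row2, sun) = 4

row1: w_G1=1 w_G3=1 w_R=1
row2: w_G1=4 w_G3=-1 w_R=0
total: w_G1=5 w_G3=0 w_R=1
asked value: 4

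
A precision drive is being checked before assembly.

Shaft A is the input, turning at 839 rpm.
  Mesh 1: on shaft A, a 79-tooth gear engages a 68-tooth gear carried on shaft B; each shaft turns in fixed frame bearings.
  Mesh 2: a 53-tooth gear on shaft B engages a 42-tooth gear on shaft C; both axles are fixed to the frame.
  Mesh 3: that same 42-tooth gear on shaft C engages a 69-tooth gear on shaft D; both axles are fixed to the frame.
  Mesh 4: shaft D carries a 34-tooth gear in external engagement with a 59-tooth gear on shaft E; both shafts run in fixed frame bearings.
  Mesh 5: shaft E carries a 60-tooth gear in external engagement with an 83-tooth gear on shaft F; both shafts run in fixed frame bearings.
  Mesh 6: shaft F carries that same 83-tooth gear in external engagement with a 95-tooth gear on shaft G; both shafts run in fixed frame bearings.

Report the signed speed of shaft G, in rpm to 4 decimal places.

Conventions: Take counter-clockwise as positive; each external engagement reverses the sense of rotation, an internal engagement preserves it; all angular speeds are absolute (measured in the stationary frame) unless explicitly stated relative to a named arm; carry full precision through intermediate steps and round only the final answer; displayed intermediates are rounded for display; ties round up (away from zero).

+272.4968 rpm

recognized (7 fixed axles, 6 meshes): fixed-axis compound train
mesh 1 [79T→68T]: ω = 839.0000×79/68 = 974.7206 rpm, sense flips to −
mesh 2 [53T→42T]: ω = 974.7206×53/42 = 1230.0046 rpm, sense flips to +
mesh 3 [42T→69T]: ω = 1230.0046×42/69 = 748.6984 rpm, sense flips to −
mesh 4 [34T→59T]: ω = 748.6984×34/59 = 431.4533 rpm, sense flips to +
mesh 5 [60T→83T]: ω = 431.4533×60/83 = 311.8940 rpm, sense flips to −
mesh 6 [83T→95T]: ω = 311.8940×83/95 = 272.4968 rpm, sense flips to +
signed output speed = +272.4968 rpm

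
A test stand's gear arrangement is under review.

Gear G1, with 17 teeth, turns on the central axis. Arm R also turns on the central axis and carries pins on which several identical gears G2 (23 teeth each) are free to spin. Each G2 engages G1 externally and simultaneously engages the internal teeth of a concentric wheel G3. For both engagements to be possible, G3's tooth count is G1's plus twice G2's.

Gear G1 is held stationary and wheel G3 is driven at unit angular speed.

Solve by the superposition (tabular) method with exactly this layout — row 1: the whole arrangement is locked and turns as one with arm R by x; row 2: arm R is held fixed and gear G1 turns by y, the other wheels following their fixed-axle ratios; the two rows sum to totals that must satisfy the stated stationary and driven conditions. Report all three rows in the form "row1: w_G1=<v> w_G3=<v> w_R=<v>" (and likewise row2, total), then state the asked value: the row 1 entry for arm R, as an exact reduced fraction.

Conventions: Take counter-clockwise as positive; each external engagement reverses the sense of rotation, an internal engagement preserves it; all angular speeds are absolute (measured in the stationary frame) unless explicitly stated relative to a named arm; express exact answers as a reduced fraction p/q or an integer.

topology: planetary set — G1 17T / G2 23T / G3 63T, arm = carrier (Willis)
row 1 (train locked, turned with arm): all members turn x
superposition row 2 [arm held]: sun y, ring −(17/63)·y, arm 0
boundary: total ω_sun = x + y = 0 and total ω_ring = x − (17/63)·y = 1  ⇒  y = -63/80, x = 63/80
row 2 ring = −(17/63)·(-63/80) = 17/80
totals (row 1 + row 2): sun 63/80 + (-63/80) = 0, ring 63/80 + 17/80 = 1, arm 63/80 + 0 = 63/80
asked cell (row1, arm) = 63/80

row1: w_G1=63/80 w_G3=63/80 w_R=63/80
row2: w_G1=-63/80 w_G3=17/80 w_R=0
total: w_G1=0 w_G3=1 w_R=63/80
asked value: 63/80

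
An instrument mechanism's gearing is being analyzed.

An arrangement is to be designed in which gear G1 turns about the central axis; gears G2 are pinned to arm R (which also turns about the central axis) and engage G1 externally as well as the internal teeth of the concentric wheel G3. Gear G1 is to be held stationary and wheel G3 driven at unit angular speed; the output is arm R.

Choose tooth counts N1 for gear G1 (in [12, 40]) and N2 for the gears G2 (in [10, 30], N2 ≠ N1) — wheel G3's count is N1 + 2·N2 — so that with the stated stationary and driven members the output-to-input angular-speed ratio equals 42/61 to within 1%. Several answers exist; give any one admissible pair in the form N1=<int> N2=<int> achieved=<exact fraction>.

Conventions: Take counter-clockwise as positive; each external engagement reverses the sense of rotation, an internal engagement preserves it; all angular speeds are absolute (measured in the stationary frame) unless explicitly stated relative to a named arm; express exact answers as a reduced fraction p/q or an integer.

N1=38 N2=23 achieved=42/61

planetary set to be sized for 42/61 (Willis relation)
Willis with ω_sun = 0: ω_arm/ω_ring = N3/(N1+N3); set equal to 42/61  ⇒  N3/N1 = (42/61)/(1 − 42/61) = 42/19
N3 = N1 + 2·N2  ⇒  N2/N1 = (N3/N1 − 1)/2 = (42/19 − 1)/2 = 23/38
smallest multiple with N1 ≥ 12 and N2 ≥ 10: k = 1  ⇒  N1 = 1·38 = 38, N2 = 1·23 = 23 (N1 ≤ 40, N2 ≤ 30, N2 ≠ N1 ✓), N3 = 38 + 2·23 = 84
check: N3/(N1+N3) with N1 = 38, N3 = 84 gives 42/61; |achieved − target| = 0 ≤ 21/3050 ✓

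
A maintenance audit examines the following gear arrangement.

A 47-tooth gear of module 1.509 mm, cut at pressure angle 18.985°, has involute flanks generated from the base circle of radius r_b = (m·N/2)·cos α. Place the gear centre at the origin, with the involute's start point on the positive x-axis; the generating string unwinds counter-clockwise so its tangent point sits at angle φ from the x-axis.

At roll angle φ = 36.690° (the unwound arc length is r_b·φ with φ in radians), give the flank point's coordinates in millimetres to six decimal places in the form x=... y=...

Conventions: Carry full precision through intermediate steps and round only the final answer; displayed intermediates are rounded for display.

x=39.718822 y=2.816475

class = single-mesh tooth geometry [base-circle involute, m = 1.509, 47T]
pitch radius r_p = m·N/2 = 1.509·47/2 = 35.461500
base radius r_b = r_p·cos α = 35.461500·cos 18.985° = 33.532528
roll angle φ = 36.690° = 0.64036130 rad
x = r_b·(cos φ + φ·sin φ) = 39.718822
y = r_b·(sin φ − φ·cos φ) = 2.816475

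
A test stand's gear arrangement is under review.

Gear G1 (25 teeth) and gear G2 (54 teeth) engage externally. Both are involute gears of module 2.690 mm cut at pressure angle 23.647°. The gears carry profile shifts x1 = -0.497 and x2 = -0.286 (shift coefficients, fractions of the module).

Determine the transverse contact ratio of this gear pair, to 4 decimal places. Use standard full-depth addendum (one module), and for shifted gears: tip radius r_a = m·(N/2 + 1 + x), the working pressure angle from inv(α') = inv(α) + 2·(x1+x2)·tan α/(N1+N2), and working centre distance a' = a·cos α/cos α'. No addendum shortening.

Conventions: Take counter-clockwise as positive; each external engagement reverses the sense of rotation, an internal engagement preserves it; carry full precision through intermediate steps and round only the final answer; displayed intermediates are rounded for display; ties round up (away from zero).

1.7468

topology: single-mesh involute geometry — m = 2.690, 25T/54T pair
base radii: r_b1 = 30.801644, r_b2 = 66.531550
tip radii: r_a1 = 34.978070, r_a2 = 74.550660
inv(α') = inv(23.647°) + 2·(-0.497-0.286)·tan α/(25+54) = 0.01646874  ⇒  α' = 20.65309°
a' = a·cos α / cos α' = 106.2550·cos 23.647°/cos 20.65309° = 104.018114
action lengths: √(r_a1²−r_b1²) = 16.574804, √(r_a2²−r_b2²) = 33.635602
base pitch p_b = π·m·cos α = 7.741297
CR = (16.574804 + 33.635602 − 104.018114·sin 20.65309°)/7.741297 = 1.746774
contact ratio ≈ 1.7468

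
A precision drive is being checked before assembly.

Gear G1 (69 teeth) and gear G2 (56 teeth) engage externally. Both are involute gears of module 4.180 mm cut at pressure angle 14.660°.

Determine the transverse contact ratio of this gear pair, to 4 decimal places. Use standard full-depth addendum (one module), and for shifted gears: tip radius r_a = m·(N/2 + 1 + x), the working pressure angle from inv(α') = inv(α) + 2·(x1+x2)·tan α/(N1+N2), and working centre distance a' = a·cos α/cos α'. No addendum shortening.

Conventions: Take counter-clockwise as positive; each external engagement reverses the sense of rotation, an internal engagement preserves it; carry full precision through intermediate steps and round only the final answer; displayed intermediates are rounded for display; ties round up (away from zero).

class = single-mesh tooth geometry [involute pair 69T × 56T, m = 4.180]
base radii: r_b1 = 139.515196, r_b2 = 113.229725
tip radii: r_a1 = 148.390000, r_a2 = 121.220000
no profile shift: α' = α, a' = a
action lengths: √(r_a1²−r_b1²) = 50.548018, √(r_a2²−r_b2²) = 43.281842
base pitch p_b = π·m·cos α = 12.704345
CR = (50.548018 + 43.281842 − 261.250000·sin 14.66000°)/12.704345 = 2.181303
contact ratio ≈ 2.1813

2.1813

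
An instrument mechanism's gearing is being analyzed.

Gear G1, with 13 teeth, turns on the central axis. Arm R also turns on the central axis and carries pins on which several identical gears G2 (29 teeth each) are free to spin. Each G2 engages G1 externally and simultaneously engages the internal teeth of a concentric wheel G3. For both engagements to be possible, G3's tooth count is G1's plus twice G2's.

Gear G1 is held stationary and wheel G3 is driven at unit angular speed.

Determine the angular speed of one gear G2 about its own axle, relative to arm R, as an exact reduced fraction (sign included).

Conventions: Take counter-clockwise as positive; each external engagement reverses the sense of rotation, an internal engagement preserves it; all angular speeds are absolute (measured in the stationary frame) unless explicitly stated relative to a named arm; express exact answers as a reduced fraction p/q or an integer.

923/2436

class = planetary set [G3 = 13+2·29 = 71; Willis about the carrier]
ring teeth: 13 + 2·29 = 71
13(ω_sun−ω_arm) = −71(ω_ring−ω_arm),  ω_sun = 0, ω_ring = 1
13(0−ω_arm) = −71(1−ω_arm)  ⇒  84·ω_arm = 71  ⇒  ω_arm = 71/84
sun–planet mesh: 13·(0−71/84) = −29·(ω_p−ω_arm)  ⇒  ω_p−ω_arm = 923/2436
exact speed ratio = 923/2436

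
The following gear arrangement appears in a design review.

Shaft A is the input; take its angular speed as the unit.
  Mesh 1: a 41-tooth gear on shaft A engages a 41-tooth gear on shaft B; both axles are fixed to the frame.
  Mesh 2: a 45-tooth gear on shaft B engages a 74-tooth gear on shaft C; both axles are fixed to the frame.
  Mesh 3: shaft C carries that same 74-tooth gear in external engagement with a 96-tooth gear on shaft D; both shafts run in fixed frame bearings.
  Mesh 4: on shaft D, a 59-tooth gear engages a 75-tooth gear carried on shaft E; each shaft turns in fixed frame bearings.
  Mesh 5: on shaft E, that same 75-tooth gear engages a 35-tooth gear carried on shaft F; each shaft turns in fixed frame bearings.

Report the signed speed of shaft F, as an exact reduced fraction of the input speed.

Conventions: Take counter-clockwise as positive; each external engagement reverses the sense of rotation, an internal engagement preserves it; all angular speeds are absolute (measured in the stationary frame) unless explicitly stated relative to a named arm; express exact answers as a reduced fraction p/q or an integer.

-177/224

5-mesh fixed-axis compound train (all bearings frame-fixed)
mesh 1 [41T→41T]: |ω|/ω_in = 1×41/41 = 1, sense flips to −
mesh 2 [45T→74T]: |ω|/ω_in = 1×45/74 = 45/74, sense flips to +
mesh 3 [74T→96T]: |ω|/ω_in = (45/74)×74/96 = 15/32, sense flips to −
mesh 4 [59T→75T]: |ω|/ω_in = (15/32)×59/75 = 59/160, sense flips to +
mesh 5 [75T→35T]: |ω|/ω_in = (59/160)×75/35 = 177/224, sense flips to −
signed output speed (× input speed) = -177/224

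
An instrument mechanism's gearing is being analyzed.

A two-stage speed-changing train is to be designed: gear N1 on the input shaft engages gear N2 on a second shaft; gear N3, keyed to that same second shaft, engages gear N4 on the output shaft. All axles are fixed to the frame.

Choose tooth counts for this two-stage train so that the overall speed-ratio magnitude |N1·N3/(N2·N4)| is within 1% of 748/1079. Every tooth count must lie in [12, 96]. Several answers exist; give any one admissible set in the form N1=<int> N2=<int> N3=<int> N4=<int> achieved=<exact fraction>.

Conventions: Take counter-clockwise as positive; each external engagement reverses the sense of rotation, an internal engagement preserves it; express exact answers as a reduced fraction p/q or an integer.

class = fixed-axis compound train [2-stage, 748/1079 wanted]
target = 748/1079 in lowest terms: an exact hit needs N1·N3 = k·748 and N2·N4 = k·1079 for one integer k, every count in [12, 96]; additionally prefer no 1:1 stage (N1 ≠ N2, N3 ≠ N4)
k = 1: N1·N3 = 748 = 17·44, N2·N4 = 1079 = 13·83
achieved = 17·44/(13·83) = 748/1079; |achieved − target| = 0 ≤ 187/26975 ✓

N1=17 N2=13 N3=44 N4=83 achieved=748/1079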